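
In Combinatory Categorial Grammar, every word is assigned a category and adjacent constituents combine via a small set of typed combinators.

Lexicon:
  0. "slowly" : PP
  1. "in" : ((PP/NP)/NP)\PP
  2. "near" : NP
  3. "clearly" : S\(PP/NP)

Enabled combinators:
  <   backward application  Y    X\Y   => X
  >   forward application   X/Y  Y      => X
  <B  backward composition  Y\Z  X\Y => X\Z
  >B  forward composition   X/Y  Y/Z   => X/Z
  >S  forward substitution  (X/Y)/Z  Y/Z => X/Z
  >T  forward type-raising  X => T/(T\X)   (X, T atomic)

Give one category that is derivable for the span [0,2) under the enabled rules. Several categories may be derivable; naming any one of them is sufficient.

(PP/NP)/NP

[0,4] S   <
  [0,3] PP/NP   >
    [0,2] (PP/NP)/NP   <
      [0,1] "slowly" : PP
      [1,2] "in" : ((PP/NP)/NP)\PP
    [2,3] "near" : NP
  [3,4] "clearly" : S\(PP/NP)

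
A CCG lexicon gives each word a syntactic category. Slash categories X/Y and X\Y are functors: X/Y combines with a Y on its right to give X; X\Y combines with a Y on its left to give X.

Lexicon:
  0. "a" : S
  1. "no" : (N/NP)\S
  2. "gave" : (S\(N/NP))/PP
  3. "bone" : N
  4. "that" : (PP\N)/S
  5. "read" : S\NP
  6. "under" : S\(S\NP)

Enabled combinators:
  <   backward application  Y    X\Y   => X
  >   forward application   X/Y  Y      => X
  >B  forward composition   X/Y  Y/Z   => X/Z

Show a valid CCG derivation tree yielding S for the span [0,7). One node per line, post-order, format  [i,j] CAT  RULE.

[0,7] S   <
  [0,2] N/NP   <
    [0,1] "a" : S
    [1,2] "no" : (N/NP)\S
  [2,7] S\(N/NP)   >
    [2,3] "gave" : (S\(N/NP))/PP
    [3,7] PP   <
      [3,4] "bone" : N
      [4,7] PP\N   >
        [4,5] "that" : (PP\N)/S
        [5,7] S   <
          [5,6] "read" : S\NP
          [6,7] "under" : S\(S\NP)

[0,1] S  lex  "a"
[1,2] (N/NP)\S  lex  "no"
[0,2] N/NP  <  k=1
[2,3] (S\(N/NP))/PP  lex  "gave"
[3,4] N  lex  "bone"
[4,5] (PP\N)/S  lex  "that"
[5,6] S\NP  lex  "read"
[6,7] S\(S\NP)  lex  "under"
[5,7] S  <  k=6
[4,7] PP\N  >  k=5
[3,7] PP  <  k=4
[2,7] S\(N/NP)  >  k=3
[0,7] S  <  k=2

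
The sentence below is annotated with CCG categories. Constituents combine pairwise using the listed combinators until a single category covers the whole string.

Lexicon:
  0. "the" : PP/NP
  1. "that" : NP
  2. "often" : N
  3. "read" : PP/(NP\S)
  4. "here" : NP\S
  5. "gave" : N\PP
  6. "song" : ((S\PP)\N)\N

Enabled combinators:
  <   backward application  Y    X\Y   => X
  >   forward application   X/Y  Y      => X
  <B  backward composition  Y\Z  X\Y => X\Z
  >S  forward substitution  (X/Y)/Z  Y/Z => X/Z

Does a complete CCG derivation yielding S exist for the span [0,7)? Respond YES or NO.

YES

[0,7] S   <
  [0,2] PP   >
    [0,1] "the" : PP/NP
    [1,2] "that" : NP
  [2,7] S\PP   <
    [2,3] "often" : N
    [3,7] (S\PP)\N   <
      [3,6] N   <
        [3,5] PP   >
          [3,4] "read" : PP/(NP\S)
          [4,5] "here" : NP\S
        [5,6] "gave" : N\PP
      [6,7] "song" : ((S\PP)\N)\N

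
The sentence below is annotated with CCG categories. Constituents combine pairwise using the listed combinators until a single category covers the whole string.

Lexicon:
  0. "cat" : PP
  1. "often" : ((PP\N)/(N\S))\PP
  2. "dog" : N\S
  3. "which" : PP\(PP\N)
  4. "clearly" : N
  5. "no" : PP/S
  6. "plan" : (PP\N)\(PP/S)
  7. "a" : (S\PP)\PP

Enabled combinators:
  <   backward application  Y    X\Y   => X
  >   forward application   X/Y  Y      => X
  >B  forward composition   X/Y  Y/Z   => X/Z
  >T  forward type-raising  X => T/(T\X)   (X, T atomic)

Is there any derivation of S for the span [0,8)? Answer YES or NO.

YES

[0,8] S   <
  [0,4] PP   <
    [0,3] PP\N   >
      [0,2] (PP\N)/(N\S)   <
        [0,1] "cat" : PP
        [1,2] "often" : ((PP\N)/(N\S))\PP
      [2,3] "dog" : N\S
    [3,4] "which" : PP\(PP\N)
  [4,8] S\PP   <
    [4,7] PP   >
      [4,5] PP/(PP\N)   >T
        [4,5] "clearly" : N
      [5,7] PP\N   <
        [5,6] "no" : PP/S
        [6,7] "plan" : (PP\N)\(PP/S)
    [7,8] "a" : (S\PP)\PP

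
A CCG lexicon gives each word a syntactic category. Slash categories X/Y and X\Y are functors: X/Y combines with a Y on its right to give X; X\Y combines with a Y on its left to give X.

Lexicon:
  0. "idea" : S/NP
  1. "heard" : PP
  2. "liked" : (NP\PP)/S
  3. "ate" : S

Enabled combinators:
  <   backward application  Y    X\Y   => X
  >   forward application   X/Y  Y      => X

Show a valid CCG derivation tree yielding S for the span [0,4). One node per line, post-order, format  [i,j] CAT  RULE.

[0,4] S   >
  [0,1] "idea" : S/NP
  [1,4] NP   <
    [1,2] "heard" : PP
    [2,4] NP\PP   >
      [2,3] "liked" : (NP\PP)/S
      [3,4] "ate" : S

[0,1] S/NP  lex  "idea"
[1,2] PP  lex  "heard"
[2,3] (NP\PP)/S  lex  "liked"
[3,4] S  lex  "ate"
[2,4] NP\PP  >  k=3
[1,4] NP  <  k=2
[0,4] S  >  k=1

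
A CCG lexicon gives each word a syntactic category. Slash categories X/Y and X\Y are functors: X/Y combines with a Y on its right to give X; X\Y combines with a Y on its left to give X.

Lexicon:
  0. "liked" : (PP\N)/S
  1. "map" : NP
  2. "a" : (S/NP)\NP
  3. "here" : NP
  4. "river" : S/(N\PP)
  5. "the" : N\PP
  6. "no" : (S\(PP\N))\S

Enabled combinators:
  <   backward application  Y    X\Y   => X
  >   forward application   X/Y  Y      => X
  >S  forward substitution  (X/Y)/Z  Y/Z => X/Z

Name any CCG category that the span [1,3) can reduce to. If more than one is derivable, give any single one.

[0,7] S   <
  [0,4] PP\N   >
    [0,1] "liked" : (PP\N)/S
    [1,4] S   >
      [1,3] S/NP   <
        [1,2] "map" : NP
        [2,3] "a" : (S/NP)\NP
      [3,4] "here" : NP
  [4,7] S\(PP\N)   <
    [4,6] S   >
      [4,5] "river" : S/(N\PP)
      [5,6] "the" : N\PP
    [6,7] "no" : (S\(PP\N))\S

S/NP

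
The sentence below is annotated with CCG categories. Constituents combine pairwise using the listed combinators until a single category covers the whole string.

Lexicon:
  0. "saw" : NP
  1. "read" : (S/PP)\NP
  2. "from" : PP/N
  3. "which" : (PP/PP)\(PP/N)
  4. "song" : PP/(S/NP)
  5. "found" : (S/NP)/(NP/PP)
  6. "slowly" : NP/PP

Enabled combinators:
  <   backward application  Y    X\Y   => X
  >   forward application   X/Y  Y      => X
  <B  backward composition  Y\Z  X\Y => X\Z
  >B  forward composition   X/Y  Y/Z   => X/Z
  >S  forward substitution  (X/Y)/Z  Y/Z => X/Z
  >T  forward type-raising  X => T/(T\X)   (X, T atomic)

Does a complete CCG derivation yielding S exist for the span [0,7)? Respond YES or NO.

[0,7] S   >
  [0,4] S/PP   >B
    [0,2] S/PP   <
      [0,1] "saw" : NP
      [1,2] "read" : (S/PP)\NP
    [2,4] PP/PP   <
      [2,3] "from" : PP/N
      [3,4] "which" : (PP/PP)\(PP/N)
  [4,7] PP   >
    [4,5] "song" : PP/(S/NP)
    [5,7] S/NP   >
      [5,6] "found" : (S/NP)/(NP/PP)
      [6,7] "slowly" : NP/PP

YES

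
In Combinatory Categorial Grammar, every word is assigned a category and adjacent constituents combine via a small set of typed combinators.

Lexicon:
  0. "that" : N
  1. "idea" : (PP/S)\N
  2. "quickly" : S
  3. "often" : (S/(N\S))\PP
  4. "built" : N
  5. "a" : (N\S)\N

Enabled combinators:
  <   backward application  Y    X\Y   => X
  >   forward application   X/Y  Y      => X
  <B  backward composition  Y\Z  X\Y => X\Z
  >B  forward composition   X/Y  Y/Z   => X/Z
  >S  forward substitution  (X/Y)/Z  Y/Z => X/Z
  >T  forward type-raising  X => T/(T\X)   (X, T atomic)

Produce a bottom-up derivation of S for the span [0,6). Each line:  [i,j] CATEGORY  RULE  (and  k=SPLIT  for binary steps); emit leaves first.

[0,1] N  lex  "that"
[1,2] (PP/S)\N  lex  "idea"
[0,2] PP/S  <  k=1
[2,3] S  lex  "quickly"
[0,3] PP  >  k=2
[3,4] (S/(N\S))\PP  lex  "often"
[0,4] S/(N\S)  <  k=3
[4,5] N  lex  "built"
[5,6] (N\S)\N  lex  "a"
[4,6] N\S  <  k=5
[0,6] S  >  k=4

[0,6] S   >
  [0,4] S/(N\S)   <
    [0,3] PP   >
      [0,2] PP/S   <
        [0,1] "that" : N
        [1,2] "idea" : (PP/S)\N
      [2,3] "quickly" : S
    [3,4] "often" : (S/(N\S))\PP
  [4,6] N\S   <
    [4,5] "built" : N
    [5,6] "a" : (N\S)\N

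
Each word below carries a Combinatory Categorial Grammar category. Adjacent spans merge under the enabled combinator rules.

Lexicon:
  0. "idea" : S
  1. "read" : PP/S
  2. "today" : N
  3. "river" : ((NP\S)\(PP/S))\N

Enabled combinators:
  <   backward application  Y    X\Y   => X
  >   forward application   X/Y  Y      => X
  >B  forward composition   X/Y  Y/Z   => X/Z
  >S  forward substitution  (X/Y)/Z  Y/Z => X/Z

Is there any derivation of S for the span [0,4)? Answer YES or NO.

NO

S PP/S N ((NP\S)\(PP/S))\N
CKY chart[0,4] = {NP}; S ∉ chart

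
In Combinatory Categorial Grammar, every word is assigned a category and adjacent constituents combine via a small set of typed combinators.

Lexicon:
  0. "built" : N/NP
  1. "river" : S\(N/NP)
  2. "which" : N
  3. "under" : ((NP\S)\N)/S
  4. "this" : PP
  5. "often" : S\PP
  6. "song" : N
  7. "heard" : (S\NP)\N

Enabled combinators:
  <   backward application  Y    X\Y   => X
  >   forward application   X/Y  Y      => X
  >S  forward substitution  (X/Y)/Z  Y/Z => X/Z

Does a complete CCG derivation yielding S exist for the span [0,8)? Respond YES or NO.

YES

[0,8] S   <
  [0,6] NP   <
    [0,2] S   <
      [0,1] "built" : N/NP
      [1,2] "river" : S\(N/NP)
    [2,6] NP\S   <
      [2,3] "which" : N
      [3,6] (NP\S)\N   >
        [3,4] "under" : ((NP\S)\N)/S
        [4,6] S   <
          [4,5] "this" : PP
          [5,6] "often" : S\PP
  [6,8] S\NP   <
    [6,7] "song" : N
    [7,8] "heard" : (S\NP)\N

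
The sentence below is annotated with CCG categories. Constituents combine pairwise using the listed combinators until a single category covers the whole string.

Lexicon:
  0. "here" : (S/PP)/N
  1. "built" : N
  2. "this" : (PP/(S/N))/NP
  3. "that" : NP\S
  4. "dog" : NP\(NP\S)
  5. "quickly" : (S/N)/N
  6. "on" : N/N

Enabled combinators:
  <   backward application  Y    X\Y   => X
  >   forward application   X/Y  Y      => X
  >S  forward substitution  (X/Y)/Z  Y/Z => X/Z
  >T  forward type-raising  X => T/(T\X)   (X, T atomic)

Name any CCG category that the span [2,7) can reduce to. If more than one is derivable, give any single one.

[0,7] S   >
  [0,2] S/PP   >
    [0,1] "here" : (S/PP)/N
    [1,2] "built" : N
  [2,7] PP   >
    [2,5] PP/(S/N)   >
      [2,3] "this" : (PP/(S/N))/NP
      [3,5] NP   <
        [3,4] "that" : NP\S
        [4,5] "dog" : NP\(NP\S)
    [5,7] S/N   >S
      [5,6] "quickly" : (S/N)/N
      [6,7] "on" : N/N

PP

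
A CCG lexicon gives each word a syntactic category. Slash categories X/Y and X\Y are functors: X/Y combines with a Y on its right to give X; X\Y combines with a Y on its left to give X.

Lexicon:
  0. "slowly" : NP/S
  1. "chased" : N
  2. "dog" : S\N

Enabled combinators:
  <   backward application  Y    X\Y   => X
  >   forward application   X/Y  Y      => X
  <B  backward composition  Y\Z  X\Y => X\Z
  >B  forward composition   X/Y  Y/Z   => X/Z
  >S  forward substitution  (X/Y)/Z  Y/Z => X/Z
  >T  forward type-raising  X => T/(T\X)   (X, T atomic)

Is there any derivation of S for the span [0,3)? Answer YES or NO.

NP/S N S\N
CKY chart[0,3] = {N/(N\NP), NP, NP/(NP\NP), NP/(S\S), PP/(PP\NP), S/(S\NP)}; S ∉ chart

NO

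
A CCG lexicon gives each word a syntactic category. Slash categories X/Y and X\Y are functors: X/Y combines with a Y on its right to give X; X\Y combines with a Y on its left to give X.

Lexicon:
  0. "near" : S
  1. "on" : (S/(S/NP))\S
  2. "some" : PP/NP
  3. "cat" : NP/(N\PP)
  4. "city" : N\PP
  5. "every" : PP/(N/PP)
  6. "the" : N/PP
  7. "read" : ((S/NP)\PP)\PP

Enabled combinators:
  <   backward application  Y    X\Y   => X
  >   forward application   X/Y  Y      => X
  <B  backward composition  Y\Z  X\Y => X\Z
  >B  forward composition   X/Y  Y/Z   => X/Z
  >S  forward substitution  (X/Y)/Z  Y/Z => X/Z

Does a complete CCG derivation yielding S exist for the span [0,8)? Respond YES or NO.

YES

[0,8] S   >
  [0,2] S/(S/NP)   <
    [0,1] "near" : S
    [1,2] "on" : (S/(S/NP))\S
  [2,8] S/NP   <
    [2,5] PP   >
      [2,3] "some" : PP/NP
      [3,5] NP   >
        [3,4] "cat" : NP/(N\PP)
        [4,5] "city" : N\PP
    [5,8] (S/NP)\PP   <
      [5,7] PP   >
        [5,6] "every" : PP/(N/PP)
        [6,7] "the" : N/PP
      [7,8] "read" : ((S/NP)\PP)\PP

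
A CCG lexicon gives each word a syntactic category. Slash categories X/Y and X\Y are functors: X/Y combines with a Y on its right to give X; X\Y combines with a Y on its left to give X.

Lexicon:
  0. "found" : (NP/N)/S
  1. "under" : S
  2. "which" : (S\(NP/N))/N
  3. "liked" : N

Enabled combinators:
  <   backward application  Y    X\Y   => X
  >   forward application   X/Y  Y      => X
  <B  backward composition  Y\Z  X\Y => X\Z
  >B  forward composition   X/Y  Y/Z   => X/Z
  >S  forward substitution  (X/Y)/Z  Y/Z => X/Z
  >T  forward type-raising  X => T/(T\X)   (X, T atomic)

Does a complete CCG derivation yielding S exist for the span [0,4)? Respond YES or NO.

[0,4] S   <
  [0,2] NP/N   >
    [0,1] "found" : (NP/N)/S
    [1,2] "under" : S
  [2,4] S\(NP/N)   >
    [2,3] "which" : (S\(NP/N))/N
    [3,4] "liked" : N

YES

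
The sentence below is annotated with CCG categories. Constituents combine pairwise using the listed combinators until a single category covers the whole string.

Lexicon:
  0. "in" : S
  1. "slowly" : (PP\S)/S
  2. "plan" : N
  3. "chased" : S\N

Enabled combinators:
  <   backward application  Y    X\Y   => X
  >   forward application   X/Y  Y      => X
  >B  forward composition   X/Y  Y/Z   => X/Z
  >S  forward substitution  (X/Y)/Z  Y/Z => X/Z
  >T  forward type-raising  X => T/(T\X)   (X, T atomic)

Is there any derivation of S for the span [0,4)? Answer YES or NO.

S (PP\S)/S N S\N
CKY chart[0,4] = {N/(N\PP), NP/(NP\PP), PP, PP/(PP\PP), PP/(S\S), S/(S\PP)}; S ∉ chart

NO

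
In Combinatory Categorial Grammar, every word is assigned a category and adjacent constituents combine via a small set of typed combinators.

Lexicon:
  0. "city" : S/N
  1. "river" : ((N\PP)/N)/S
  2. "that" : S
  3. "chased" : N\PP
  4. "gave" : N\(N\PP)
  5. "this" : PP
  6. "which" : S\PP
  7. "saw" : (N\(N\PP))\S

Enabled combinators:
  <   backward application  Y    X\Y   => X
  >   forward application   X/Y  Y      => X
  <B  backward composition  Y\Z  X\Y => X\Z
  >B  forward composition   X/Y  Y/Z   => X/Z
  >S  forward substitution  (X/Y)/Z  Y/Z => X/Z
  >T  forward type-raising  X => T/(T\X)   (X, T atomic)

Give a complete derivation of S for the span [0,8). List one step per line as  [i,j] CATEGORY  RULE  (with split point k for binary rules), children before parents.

[0,8] S   >
  [0,1] "city" : S/N
  [1,8] N   <
    [1,5] N\PP   >
      [1,3] (N\PP)/N   >
        [1,2] "river" : ((N\PP)/N)/S
        [2,3] "that" : S
      [3,5] N   <
        [3,4] "chased" : N\PP
        [4,5] "gave" : N\(N\PP)
    [5,8] N\(N\PP)   <
      [5,7] S   >
        [5,6] S/(S\PP)   >T
          [5,6] "this" : PP
        [6,7] "which" : S\PP
      [7,8] "saw" : (N\(N\PP))\S

[0,1] S/N  lex  "city"
[1,2] ((N\PP)/N)/S  lex  "river"
[2,3] S  lex  "that"
[1,3] (N\PP)/N  >  k=2
[3,4] N\PP  lex  "chased"
[4,5] N\(N\PP)  lex  "gave"
[3,5] N  <  k=4
[1,5] N\PP  >  k=3
[5,6] PP  lex  "this"
[5,6] S/(S\PP)  >T
[6,7] S\PP  lex  "which"
[5,7] S  >  k=6
[7,8] (N\(N\PP))\S  lex  "saw"
[5,8] N\(N\PP)  <  k=7
[1,8] N  <  k=5
[0,8] S  >  k=1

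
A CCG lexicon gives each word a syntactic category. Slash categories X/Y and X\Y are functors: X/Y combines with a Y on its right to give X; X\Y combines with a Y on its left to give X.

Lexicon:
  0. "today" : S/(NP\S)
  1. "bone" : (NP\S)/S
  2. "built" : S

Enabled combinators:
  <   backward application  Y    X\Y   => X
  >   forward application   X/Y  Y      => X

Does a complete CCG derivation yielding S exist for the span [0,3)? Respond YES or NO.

[0,3] S   >
  [0,1] "today" : S/(NP\S)
  [1,3] NP\S   >
    [1,2] "bone" : (NP\S)/S
    [2,3] "built" : S

YES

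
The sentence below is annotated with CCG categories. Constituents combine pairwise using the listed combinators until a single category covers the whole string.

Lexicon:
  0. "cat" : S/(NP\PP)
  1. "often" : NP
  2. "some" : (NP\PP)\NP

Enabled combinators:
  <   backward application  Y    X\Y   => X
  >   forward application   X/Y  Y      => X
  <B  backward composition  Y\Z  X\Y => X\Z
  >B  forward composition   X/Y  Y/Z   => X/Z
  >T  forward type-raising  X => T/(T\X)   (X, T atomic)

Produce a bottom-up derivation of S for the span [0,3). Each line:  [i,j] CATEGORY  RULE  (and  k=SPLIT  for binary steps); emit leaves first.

[0,1] S/(NP\PP)  lex  "cat"
[1,2] NP  lex  "often"
[2,3] (NP\PP)\NP  lex  "some"
[1,3] NP\PP  <  k=2
[0,3] S  >  k=1

[0,3] S   >
  [0,1] "cat" : S/(NP\PP)
  [1,3] NP\PP   <
    [1,2] "often" : NP
    [2,3] "some" : (NP\PP)\NP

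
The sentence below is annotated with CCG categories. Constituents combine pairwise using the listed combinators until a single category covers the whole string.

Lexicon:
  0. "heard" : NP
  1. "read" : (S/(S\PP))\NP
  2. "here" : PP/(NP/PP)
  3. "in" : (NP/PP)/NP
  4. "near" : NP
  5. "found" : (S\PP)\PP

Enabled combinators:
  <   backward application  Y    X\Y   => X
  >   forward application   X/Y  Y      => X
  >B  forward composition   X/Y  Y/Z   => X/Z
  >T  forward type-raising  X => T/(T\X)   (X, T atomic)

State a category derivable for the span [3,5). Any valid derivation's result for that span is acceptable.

NP/PP

[0,6] S   >
  [0,2] S/(S\PP)   <
    [0,1] "heard" : NP
    [1,2] "read" : (S/(S\PP))\NP
  [2,6] S\PP   <
    [2,5] PP   >
      [2,3] "here" : PP/(NP/PP)
      [3,5] NP/PP   >
        [3,4] "in" : (NP/PP)/NP
        [4,5] "near" : NP
    [5,6] "found" : (S\PP)\PP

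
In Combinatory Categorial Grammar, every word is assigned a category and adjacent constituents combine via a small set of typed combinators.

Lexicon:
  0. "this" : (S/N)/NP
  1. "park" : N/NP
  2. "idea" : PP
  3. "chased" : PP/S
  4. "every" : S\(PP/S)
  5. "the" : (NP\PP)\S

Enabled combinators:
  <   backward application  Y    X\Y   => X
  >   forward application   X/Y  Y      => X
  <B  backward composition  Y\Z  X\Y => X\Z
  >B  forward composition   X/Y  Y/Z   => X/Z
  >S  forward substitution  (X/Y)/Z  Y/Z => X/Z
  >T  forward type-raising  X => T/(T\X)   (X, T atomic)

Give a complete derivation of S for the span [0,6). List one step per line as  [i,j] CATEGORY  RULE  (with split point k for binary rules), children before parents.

[0,1] (S/N)/NP  lex  "this"
[1,2] N/NP  lex  "park"
[0,2] S/NP  >S  k=1
[2,3] PP  lex  "idea"
[3,4] PP/S  lex  "chased"
[4,5] S\(PP/S)  lex  "every"
[3,5] S  <  k=4
[5,6] (NP\PP)\S  lex  "the"
[3,6] NP\PP  <  k=5
[2,6] NP  <  k=3
[0,6] S  >  k=2

[0,6] S   >
  [0,2] S/NP   >S
    [0,1] "this" : (S/N)/NP
    [1,2] "park" : N/NP
  [2,6] NP   <
    [2,3] "idea" : PP
    [3,6] NP\PP   <
      [3,5] S   <
        [3,4] "chased" : PP/S
        [4,5] "every" : S\(PP/S)
      [5,6] "the" : (NP\PP)\S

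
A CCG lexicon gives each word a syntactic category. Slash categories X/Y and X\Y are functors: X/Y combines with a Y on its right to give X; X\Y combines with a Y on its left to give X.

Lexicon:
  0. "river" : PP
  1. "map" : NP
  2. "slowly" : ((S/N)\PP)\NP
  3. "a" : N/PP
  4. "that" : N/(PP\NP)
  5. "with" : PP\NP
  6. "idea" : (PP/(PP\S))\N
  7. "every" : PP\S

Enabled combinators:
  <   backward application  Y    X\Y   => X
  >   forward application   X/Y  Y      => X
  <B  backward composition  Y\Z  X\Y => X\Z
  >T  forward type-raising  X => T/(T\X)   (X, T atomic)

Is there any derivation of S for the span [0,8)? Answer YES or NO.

[0,8] S   >
  [0,3] S/N   <
    [0,1] "river" : PP
    [1,3] (S/N)\PP   <
      [1,2] "map" : NP
      [2,3] "slowly" : ((S/N)\PP)\NP
  [3,8] N   >
    [3,4] "a" : N/PP
    [4,8] PP   >
      [4,7] PP/(PP\S)   <
        [4,6] N   >
          [4,5] "that" : N/(PP\NP)
          [5,6] "with" : PP\NP
        [6,7] "idea" : (PP/(PP\S))\N
      [7,8] "every" : PP\S

YES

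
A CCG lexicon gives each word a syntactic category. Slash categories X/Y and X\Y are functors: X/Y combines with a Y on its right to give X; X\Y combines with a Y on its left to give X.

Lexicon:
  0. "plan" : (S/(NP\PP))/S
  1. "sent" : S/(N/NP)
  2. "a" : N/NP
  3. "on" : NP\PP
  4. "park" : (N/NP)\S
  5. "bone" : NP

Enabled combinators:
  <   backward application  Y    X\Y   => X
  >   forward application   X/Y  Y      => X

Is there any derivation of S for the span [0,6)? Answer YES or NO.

NO

(S/(NP\PP))/S S/(N/NP) N/NP NP\PP (N/NP)\S NP
CKY chart[0,6] = {N}; S ∉ chart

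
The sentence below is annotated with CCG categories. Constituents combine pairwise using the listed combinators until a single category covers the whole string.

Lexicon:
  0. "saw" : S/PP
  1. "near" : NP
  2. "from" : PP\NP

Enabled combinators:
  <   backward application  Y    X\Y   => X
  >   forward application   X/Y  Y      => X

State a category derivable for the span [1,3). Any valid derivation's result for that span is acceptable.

[0,3] S   >
  [0,1] "saw" : S/PP
  [1,3] PP   <
    [1,2] "near" : NP
    [2,3] "from" : PP\NP

PP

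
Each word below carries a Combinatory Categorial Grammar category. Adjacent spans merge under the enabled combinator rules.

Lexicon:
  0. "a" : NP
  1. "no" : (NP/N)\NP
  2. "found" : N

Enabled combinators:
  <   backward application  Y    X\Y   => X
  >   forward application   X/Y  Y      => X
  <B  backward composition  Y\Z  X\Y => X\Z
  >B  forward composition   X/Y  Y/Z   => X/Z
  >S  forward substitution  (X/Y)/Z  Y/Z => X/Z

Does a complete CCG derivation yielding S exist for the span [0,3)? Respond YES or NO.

NO

NP (NP/N)\NP N
CKY chart[0,3] = {NP}; S ∉ chart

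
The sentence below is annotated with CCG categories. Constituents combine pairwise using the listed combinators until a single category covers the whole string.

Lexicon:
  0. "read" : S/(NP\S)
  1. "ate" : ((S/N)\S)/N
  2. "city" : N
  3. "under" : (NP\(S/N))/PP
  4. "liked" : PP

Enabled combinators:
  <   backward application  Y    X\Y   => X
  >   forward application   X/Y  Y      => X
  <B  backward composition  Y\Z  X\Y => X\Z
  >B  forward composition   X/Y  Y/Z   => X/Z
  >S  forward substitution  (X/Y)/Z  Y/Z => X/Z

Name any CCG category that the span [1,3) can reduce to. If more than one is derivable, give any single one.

(S/N)\S

[0,5] S   >
  [0,1] "read" : S/(NP\S)
  [1,5] NP\S   <B
    [1,3] (S/N)\S   >
      [1,2] "ate" : ((S/N)\S)/N
      [2,3] "city" : N
    [3,5] NP\(S/N)   >
      [3,4] "under" : (NP\(S/N))/PP
      [4,5] "liked" : PP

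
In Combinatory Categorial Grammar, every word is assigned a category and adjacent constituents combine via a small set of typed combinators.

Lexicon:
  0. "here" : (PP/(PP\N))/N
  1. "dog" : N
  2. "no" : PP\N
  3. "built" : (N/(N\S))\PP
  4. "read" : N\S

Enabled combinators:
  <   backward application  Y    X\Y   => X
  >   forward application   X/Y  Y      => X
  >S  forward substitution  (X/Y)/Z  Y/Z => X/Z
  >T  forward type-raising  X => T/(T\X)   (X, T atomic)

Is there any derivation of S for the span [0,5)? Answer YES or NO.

NO

(PP/(PP\N))/N N PP\N (N/(N\S))\PP N\S
CKY chart[0,5] = {N, N/(N\N), NP/(NP\N), PP/(PP\N), S/(S\N)}; S ∉ chart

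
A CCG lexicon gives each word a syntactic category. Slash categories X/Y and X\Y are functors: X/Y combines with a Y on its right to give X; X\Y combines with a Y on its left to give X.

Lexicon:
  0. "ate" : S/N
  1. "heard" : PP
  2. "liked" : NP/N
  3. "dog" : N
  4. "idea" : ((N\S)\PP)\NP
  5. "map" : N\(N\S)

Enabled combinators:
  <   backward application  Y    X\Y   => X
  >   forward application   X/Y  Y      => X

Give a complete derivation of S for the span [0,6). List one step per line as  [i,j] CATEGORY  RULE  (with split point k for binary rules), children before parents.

[0,1] S/N  lex  "ate"
[1,2] PP  lex  "heard"
[2,3] NP/N  lex  "liked"
[3,4] N  lex  "dog"
[2,4] NP  >  k=3
[4,5] ((N\S)\PP)\NP  lex  "idea"
[2,5] (N\S)\PP  <  k=4
[1,5] N\S  <  k=2
[5,6] N\(N\S)  lex  "map"
[1,6] N  <  k=5
[0,6] S  >  k=1

[0,6] S   >
  [0,1] "ate" : S/N
  [1,6] N   <
    [1,5] N\S   <
      [1,2] "heard" : PP
      [2,5] (N\S)\PP   <
        [2,4] NP   >
          [2,3] "liked" : NP/N
          [3,4] "dog" : N
        [4,5] "idea" : ((N\S)\PP)\NP
    [5,6] "map" : N\(N\S)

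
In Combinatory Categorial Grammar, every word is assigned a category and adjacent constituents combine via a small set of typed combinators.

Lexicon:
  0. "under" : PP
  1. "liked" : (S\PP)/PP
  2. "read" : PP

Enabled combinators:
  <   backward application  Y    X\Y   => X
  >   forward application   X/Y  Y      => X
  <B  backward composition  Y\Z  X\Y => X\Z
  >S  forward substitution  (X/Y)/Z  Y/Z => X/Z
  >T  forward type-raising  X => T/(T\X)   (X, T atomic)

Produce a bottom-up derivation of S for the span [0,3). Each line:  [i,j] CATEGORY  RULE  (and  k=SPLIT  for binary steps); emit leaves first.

[0,3] S   <
  [0,1] "under" : PP
  [1,3] S\PP   >
    [1,2] "liked" : (S\PP)/PP
    [2,3] "read" : PP

[0,1] PP  lex  "under"
[1,2] (S\PP)/PP  lex  "liked"
[2,3] PP  lex  "read"
[1,3] S\PP  >  k=2
[0,3] S  <  k=1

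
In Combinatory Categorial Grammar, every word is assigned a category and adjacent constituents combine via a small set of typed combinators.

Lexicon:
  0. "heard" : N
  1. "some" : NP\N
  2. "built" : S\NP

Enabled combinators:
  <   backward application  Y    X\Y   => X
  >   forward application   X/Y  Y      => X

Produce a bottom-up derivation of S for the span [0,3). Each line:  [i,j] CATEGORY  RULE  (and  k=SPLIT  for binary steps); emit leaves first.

[0,1] N  lex  "heard"
[1,2] NP\N  lex  "some"
[0,2] NP  <  k=1
[2,3] S\NP  lex  "built"
[0,3] S  <  k=2

[0,3] S   <
  [0,2] NP   <
    [0,1] "heard" : N
    [1,2] "some" : NP\N
  [2,3] "built" : S\NP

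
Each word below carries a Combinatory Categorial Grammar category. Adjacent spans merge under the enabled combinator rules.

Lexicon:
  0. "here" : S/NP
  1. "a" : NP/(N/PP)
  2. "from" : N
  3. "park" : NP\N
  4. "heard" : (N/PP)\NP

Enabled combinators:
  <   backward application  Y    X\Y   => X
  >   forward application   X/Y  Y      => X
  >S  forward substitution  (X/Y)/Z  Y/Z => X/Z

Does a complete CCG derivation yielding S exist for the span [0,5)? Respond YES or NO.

YES

[0,5] S   >
  [0,1] "here" : S/NP
  [1,5] NP   >
    [1,2] "a" : NP/(N/PP)
    [2,5] N/PP   <
      [2,4] NP   <
        [2,3] "from" : N
        [3,4] "park" : NP\N
      [4,5] "heard" : (N/PP)\NP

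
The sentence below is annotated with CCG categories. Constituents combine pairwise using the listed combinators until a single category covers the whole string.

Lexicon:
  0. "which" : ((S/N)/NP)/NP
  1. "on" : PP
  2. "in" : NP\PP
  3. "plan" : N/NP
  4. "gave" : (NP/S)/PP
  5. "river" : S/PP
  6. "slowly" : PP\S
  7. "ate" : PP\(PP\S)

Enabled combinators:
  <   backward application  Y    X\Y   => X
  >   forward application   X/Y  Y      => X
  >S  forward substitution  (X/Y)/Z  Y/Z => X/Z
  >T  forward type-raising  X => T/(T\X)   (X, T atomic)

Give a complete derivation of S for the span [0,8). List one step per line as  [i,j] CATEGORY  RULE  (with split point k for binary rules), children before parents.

[0,8] S   >
  [0,4] S/NP   >S
    [0,3] (S/N)/NP   >
      [0,1] "which" : ((S/N)/NP)/NP
      [1,3] NP   <
        [1,2] "on" : PP
        [2,3] "in" : NP\PP
    [3,4] "plan" : N/NP
  [4,8] NP   >
    [4,6] NP/PP   >S
      [4,5] "gave" : (NP/S)/PP
      [5,6] "river" : S/PP
    [6,8] PP   <
      [6,7] "slowly" : PP\S
      [7,8] "ate" : PP\(PP\S)

[0,1] ((S/N)/NP)/NP  lex  "which"
[1,2] PP  lex  "on"
[2,3] NP\PP  lex  "in"
[1,3] NP  <  k=2
[0,3] (S/N)/NP  >  k=1
[3,4] N/NP  lex  "plan"
[0,4] S/NP  >S  k=3
[4,5] (NP/S)/PP  lex  "gave"
[5,6] S/PP  lex  "river"
[4,6] NP/PP  >S  k=5
[6,7] PP\S  lex  "slowly"
[7,8] PP\(PP\S)  lex  "ate"
[6,8] PP  <  k=7
[4,8] NP  >  k=6
[0,8] S  >  k=4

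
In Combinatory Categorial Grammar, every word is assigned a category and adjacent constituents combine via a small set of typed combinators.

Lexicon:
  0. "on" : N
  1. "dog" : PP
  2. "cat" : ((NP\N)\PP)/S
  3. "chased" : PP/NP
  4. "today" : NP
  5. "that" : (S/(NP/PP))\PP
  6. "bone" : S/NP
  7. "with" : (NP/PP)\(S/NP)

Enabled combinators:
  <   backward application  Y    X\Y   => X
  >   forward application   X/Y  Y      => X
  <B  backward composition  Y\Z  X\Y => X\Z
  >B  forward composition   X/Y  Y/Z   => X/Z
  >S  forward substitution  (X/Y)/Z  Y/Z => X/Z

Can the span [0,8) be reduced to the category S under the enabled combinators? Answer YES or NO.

N PP ((NP\N)\PP)/S PP/NP NP (S/(NP/PP))\PP S/NP (NP/PP)\(S/NP)
CKY chart[0,8] = {NP}; S ∉ chart

NO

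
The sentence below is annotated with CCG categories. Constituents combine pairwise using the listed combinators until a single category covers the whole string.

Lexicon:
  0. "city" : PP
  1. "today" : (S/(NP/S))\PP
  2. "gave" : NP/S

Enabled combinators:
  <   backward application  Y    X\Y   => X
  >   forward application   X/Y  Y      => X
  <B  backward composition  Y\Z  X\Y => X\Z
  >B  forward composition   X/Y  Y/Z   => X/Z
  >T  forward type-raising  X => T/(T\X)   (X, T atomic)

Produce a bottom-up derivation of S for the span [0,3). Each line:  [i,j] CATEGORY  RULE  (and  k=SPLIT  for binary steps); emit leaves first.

[0,1] PP  lex  "city"
[1,2] (S/(NP/S))\PP  lex  "today"
[0,2] S/(NP/S)  <  k=1
[2,3] NP/S  lex  "gave"
[0,3] S  >  k=2

[0,3] S   >
  [0,2] S/(NP/S)   <
    [0,1] "city" : PP
    [1,2] "today" : (S/(NP/S))\PP
  [2,3] "gave" : NP/S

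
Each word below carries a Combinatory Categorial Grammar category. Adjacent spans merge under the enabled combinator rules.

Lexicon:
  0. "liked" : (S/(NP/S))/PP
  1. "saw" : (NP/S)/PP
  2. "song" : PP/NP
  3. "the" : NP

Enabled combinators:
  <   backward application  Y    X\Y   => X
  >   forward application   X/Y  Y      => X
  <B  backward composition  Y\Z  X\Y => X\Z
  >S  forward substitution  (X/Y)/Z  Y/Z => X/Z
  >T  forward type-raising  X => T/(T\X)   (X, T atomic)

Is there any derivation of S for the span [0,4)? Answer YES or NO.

YES

[0,4] S   >
  [0,2] S/PP   >S
    [0,1] "liked" : (S/(NP/S))/PP
    [1,2] "saw" : (NP/S)/PP
  [2,4] PP   >
    [2,3] "song" : PP/NP
    [3,4] "the" : NP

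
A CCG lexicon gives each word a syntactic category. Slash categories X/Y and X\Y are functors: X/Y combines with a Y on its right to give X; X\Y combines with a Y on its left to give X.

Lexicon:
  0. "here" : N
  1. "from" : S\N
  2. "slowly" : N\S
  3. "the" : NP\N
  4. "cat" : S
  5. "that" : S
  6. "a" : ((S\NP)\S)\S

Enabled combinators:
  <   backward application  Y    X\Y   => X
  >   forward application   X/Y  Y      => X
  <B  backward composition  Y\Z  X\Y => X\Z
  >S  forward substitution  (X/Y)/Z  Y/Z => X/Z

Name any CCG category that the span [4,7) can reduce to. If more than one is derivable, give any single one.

S\NP

[0,7] S   <
  [0,3] N   <
    [0,2] S   <
      [0,1] "here" : N
      [1,2] "from" : S\N
    [2,3] "slowly" : N\S
  [3,7] S\N   <B
    [3,4] "the" : NP\N
    [4,7] S\NP   <
      [4,5] "cat" : S
      [5,7] (S\NP)\S   <
        [5,6] "that" : S
        [6,7] "a" : ((S\NP)\S)\S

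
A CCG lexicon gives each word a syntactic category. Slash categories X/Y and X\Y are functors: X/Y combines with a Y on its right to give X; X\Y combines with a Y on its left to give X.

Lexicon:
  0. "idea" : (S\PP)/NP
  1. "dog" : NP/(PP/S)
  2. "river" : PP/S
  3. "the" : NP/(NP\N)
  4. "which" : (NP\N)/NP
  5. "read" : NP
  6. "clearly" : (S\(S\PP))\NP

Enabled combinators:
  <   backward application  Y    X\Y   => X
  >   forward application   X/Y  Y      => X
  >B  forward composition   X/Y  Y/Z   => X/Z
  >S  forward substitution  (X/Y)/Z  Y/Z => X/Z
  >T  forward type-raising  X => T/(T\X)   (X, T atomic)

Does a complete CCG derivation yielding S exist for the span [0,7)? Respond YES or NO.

[0,7] S   <
  [0,3] S\PP   >
    [0,1] "idea" : (S\PP)/NP
    [1,3] NP   >
      [1,2] "dog" : NP/(PP/S)
      [2,3] "river" : PP/S
  [3,7] S\(S\PP)   <
    [3,6] NP   >
      [3,4] "the" : NP/(NP\N)
      [4,6] NP\N   >
        [4,5] "which" : (NP\N)/NP
        [5,6] "read" : NP
    [6,7] "clearly" : (S\(S\PP))\NP

YES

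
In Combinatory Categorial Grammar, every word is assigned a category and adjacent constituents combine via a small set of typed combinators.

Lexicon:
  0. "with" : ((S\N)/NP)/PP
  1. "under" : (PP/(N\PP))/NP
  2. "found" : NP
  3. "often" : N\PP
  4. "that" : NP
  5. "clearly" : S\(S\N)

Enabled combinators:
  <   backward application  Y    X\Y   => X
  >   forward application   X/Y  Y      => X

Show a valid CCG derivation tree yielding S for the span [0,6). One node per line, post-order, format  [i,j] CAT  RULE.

[0,1] ((S\N)/NP)/PP  lex  "with"
[1,2] (PP/(N\PP))/NP  lex  "under"
[2,3] NP  lex  "found"
[1,3] PP/(N\PP)  >  k=2
[3,4] N\PP  lex  "often"
[1,4] PP  >  k=3
[0,4] (S\N)/NP  >  k=1
[4,5] NP  lex  "that"
[0,5] S\N  >  k=4
[5,6] S\(S\N)  lex  "clearly"
[0,6] S  <  k=5

[0,6] S   <
  [0,5] S\N   >
    [0,4] (S\N)/NP   >
      [0,1] "with" : ((S\N)/NP)/PP
      [1,4] PP   >
        [1,3] PP/(N\PP)   >
          [1,2] "under" : (PP/(N\PP))/NP
          [2,3] "found" : NP
        [3,4] "often" : N\PP
    [4,5] "that" : NP
  [5,6] "clearly" : S\(S\N)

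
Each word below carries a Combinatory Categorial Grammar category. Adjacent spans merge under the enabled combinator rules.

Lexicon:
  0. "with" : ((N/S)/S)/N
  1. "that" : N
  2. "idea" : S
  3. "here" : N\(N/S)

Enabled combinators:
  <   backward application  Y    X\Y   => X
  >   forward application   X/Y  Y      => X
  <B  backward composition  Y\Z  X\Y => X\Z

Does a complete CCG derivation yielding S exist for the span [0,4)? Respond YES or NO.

((N/S)/S)/N N S N\(N/S)
CKY chart[0,4] = {N}; S ∉ chart

NO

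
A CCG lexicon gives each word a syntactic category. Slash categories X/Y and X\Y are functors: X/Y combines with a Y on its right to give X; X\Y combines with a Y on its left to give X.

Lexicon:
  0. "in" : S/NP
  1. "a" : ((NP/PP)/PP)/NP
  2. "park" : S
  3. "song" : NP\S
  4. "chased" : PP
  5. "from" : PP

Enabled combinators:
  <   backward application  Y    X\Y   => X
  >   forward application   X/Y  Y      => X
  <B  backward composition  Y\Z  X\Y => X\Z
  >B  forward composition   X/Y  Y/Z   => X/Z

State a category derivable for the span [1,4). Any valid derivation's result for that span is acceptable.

[0,6] S   >
  [0,5] S/PP   >B
    [0,1] "in" : S/NP
    [1,5] NP/PP   >
      [1,4] (NP/PP)/PP   >
        [1,2] "a" : ((NP/PP)/PP)/NP
        [2,4] NP   <
          [2,3] "park" : S
          [3,4] "song" : NP\S
      [4,5] "chased" : PP
  [5,6] "from" : PP

(NP/PP)/PP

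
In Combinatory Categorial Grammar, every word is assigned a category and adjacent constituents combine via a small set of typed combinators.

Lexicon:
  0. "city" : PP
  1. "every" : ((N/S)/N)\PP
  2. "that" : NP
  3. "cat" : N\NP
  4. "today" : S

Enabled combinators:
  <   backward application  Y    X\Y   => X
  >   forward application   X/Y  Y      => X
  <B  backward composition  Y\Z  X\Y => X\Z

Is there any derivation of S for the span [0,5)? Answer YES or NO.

PP ((N/S)/N)\PP NP N\NP S
CKY chart[0,5] = {N}; S ∉ chart

NO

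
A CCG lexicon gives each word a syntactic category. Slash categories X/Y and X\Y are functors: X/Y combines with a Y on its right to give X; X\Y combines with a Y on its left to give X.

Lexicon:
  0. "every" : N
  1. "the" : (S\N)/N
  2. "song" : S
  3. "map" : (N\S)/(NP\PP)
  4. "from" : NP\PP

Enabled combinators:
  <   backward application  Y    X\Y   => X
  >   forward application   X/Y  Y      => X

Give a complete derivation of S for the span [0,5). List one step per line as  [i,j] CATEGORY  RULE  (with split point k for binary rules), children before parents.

[0,1] N  lex  "every"
[1,2] (S\N)/N  lex  "the"
[2,3] S  lex  "song"
[3,4] (N\S)/(NP\PP)  lex  "map"
[4,5] NP\PP  lex  "from"
[3,5] N\S  >  k=4
[2,5] N  <  k=3
[1,5] S\N  >  k=2
[0,5] S  <  k=1

[0,5] S   <
  [0,1] "every" : N
  [1,5] S\N   >
    [1,2] "the" : (S\N)/N
    [2,5] N   <
      [2,3] "song" : S
      [3,5] N\S   >
        [3,4] "map" : (N\S)/(NP\PP)
        [4,5] "from" : NP\PP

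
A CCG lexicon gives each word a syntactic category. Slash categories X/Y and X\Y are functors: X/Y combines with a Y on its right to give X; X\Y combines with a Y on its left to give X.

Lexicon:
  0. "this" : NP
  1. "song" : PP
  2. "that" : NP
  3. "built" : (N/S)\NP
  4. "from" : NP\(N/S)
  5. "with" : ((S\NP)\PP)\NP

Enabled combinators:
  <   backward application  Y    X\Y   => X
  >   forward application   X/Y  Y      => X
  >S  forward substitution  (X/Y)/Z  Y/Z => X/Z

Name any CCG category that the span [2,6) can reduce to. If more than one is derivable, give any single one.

(S\NP)\PP

[0,6] S   <
  [0,1] "this" : NP
  [1,6] S\NP   <
    [1,2] "song" : PP
    [2,6] (S\NP)\PP   <
      [2,5] NP   <
        [2,4] N/S   <
          [2,3] "that" : NP
          [3,4] "built" : (N/S)\NP
        [4,5] "from" : NP\(N/S)
      [5,6] "with" : ((S\NP)\PP)\NP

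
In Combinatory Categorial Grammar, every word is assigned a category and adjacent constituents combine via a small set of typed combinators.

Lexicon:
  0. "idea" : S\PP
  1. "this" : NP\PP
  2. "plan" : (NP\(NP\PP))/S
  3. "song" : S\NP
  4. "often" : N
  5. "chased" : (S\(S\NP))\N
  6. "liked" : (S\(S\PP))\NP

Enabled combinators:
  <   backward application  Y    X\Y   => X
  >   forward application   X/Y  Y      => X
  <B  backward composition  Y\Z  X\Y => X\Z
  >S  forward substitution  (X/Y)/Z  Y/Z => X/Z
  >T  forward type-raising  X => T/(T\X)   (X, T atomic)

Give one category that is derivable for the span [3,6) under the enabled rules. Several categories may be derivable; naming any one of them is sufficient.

[0,7] S   <
  [0,1] "idea" : S\PP
  [1,7] S\(S\PP)   <
    [1,6] NP   <
      [1,2] "this" : NP\PP
      [2,6] NP\(NP\PP)   >
        [2,3] "plan" : (NP\(NP\PP))/S
        [3,6] S   <
          [3,4] "song" : S\NP
          [4,6] S\(S\NP)   <
            [4,5] "often" : N
            [5,6] "chased" : (S\(S\NP))\N
    [6,7] "liked" : (S\(S\PP))\NP

S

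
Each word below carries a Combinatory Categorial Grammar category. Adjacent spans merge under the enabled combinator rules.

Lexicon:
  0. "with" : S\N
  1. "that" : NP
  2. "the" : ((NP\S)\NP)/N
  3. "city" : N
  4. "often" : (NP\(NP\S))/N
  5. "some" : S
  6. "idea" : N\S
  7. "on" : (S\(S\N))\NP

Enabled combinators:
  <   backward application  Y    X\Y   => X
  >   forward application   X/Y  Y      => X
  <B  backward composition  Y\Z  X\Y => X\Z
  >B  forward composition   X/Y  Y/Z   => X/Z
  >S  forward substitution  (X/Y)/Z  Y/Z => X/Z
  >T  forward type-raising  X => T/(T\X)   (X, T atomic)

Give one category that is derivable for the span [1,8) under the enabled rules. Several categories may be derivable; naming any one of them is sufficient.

S\(S\N)

[0,8] S   <
  [0,1] "with" : S\N
  [1,8] S\(S\N)   <
    [1,7] NP   <
      [1,4] NP\S   <
        [1,2] "that" : NP
        [2,4] (NP\S)\NP   >
          [2,3] "the" : ((NP\S)\NP)/N
          [3,4] "city" : N
      [4,7] NP\(NP\S)   >
        [4,5] "often" : (NP\(NP\S))/N
        [5,7] N   >
          [5,6] N/(N\S)   >T
            [5,6] "some" : S
          [6,7] "idea" : N\S
    [7,8] "on" : (S\(S\N))\NP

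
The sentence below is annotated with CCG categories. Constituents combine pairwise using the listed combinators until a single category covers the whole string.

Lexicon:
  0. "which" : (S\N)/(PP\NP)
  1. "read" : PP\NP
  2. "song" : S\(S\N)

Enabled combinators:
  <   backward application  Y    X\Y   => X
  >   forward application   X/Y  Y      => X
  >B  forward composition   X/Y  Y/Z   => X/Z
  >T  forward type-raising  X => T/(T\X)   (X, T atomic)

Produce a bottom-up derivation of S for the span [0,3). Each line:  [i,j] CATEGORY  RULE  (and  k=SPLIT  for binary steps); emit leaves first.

[0,1] (S\N)/(PP\NP)  lex  "which"
[1,2] PP\NP  lex  "read"
[0,2] S\N  >  k=1
[2,3] S\(S\N)  lex  "song"
[0,3] S  <  k=2

[0,3] S   <
  [0,2] S\N   >
    [0,1] "which" : (S\N)/(PP\NP)
    [1,2] "read" : PP\NP
  [2,3] "song" : S\(S\N)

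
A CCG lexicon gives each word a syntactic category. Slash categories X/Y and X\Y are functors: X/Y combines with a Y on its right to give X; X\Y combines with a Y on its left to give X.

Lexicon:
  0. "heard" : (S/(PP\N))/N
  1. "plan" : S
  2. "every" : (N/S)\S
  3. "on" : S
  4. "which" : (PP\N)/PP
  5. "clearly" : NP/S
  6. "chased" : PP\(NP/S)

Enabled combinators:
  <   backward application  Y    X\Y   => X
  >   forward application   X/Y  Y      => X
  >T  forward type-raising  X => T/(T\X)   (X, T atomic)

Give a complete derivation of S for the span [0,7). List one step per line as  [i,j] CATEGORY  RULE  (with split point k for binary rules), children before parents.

[0,1] (S/(PP\N))/N  lex  "heard"
[1,2] S  lex  "plan"
[2,3] (N/S)\S  lex  "every"
[1,3] N/S  <  k=2
[3,4] S  lex  "on"
[1,4] N  >  k=3
[0,4] S/(PP\N)  >  k=1
[4,5] (PP\N)/PP  lex  "which"
[5,6] NP/S  lex  "clearly"
[6,7] PP\(NP/S)  lex  "chased"
[5,7] PP  <  k=6
[4,7] PP\N  >  k=5
[0,7] S  >  k=4

[0,7] S   >
  [0,4] S/(PP\N)   >
    [0,1] "heard" : (S/(PP\N))/N
    [1,4] N   >
      [1,3] N/S   <
        [1,2] "plan" : S
        [2,3] "every" : (N/S)\S
      [3,4] "on" : S
  [4,7] PP\N   >
    [4,5] "which" : (PP\N)/PP
    [5,7] PP   <
      [5,6] "clearly" : NP/S
      [6,7] "chased" : PP\(NP/S)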